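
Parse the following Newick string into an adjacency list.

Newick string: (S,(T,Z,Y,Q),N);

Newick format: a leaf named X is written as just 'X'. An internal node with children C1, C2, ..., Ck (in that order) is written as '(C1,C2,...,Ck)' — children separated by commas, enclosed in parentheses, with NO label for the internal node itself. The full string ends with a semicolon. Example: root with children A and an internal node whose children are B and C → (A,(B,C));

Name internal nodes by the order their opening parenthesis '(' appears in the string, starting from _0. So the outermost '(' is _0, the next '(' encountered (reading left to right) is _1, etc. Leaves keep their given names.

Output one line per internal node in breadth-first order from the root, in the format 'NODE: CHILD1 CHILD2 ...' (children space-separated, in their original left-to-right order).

Input: (S,(T,Z,Y,Q),N);
Scanning left-to-right, naming '(' by encounter order:
  pos 0: '(' -> open internal node _0 (depth 1)
  pos 3: '(' -> open internal node _1 (depth 2)
  pos 11: ')' -> close internal node _1 (now at depth 1)
  pos 14: ')' -> close internal node _0 (now at depth 0)
Total internal nodes: 2
BFS adjacency from root:
  _0: S _1 N
  _1: T Z Y Q

Answer: _0: S _1 N
_1: T Z Y Q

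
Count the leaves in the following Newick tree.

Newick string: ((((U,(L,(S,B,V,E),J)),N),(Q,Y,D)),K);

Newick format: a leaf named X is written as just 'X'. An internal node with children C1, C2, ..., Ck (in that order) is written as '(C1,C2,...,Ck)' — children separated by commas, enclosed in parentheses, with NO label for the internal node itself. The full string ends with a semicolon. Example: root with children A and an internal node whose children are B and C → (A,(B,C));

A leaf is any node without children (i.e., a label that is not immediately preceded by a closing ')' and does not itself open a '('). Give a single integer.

Newick: ((((U,(L,(S,B,V,E),J)),N),(Q,Y,D)),K);
Scan left-to-right; a leaf is any maximal label run not followed by '(':
  pos 4: leaf 'U' → count = 1
  pos 7: leaf 'L' → count = 2
  pos 10: leaf 'S' → count = 3
  pos 12: leaf 'B' → count = 4
  pos 14: leaf 'V' → count = 5
  pos 16: leaf 'E' → count = 6
  pos 19: leaf 'J' → count = 7
  pos 23: leaf 'N' → count = 8
  pos 27: leaf 'Q' → count = 9
  pos 29: leaf 'Y' → count = 10
  pos 31: leaf 'D' → count = 11
  pos 35: leaf 'K' → count = 12
Total leaves: 12

Answer: 12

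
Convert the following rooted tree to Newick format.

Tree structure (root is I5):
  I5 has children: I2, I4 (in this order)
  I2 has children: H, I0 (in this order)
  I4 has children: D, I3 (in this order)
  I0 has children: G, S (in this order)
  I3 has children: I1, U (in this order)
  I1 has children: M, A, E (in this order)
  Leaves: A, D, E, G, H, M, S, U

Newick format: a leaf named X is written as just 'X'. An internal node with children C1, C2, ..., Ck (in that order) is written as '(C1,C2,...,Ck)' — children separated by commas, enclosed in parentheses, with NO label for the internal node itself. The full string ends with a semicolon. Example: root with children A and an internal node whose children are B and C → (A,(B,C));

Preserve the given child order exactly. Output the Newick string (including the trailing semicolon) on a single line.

internal I5 with children ['I2', 'I4']
  internal I2 with children ['H', 'I0']
    leaf 'H' → 'H'
    internal I0 with children ['G', 'S']
      leaf 'G' → 'G'
      leaf 'S' → 'S'
    → '(G,S)'
  → '(H,(G,S))'
  internal I4 with children ['D', 'I3']
    leaf 'D' → 'D'
    internal I3 with children ['I1', 'U']
      internal I1 with children ['M', 'A', 'E']
        leaf 'M' → 'M'
        leaf 'A' → 'A'
        leaf 'E' → 'E'
      → '(M,A,E)'
      leaf 'U' → 'U'
    → '((M,A,E),U)'
  → '(D,((M,A,E),U))'
→ '((H,(G,S)),(D,((M,A,E),U)))'
Final: ((H,(G,S)),(D,((M,A,E),U)));

Answer: ((H,(G,S)),(D,((M,A,E),U)));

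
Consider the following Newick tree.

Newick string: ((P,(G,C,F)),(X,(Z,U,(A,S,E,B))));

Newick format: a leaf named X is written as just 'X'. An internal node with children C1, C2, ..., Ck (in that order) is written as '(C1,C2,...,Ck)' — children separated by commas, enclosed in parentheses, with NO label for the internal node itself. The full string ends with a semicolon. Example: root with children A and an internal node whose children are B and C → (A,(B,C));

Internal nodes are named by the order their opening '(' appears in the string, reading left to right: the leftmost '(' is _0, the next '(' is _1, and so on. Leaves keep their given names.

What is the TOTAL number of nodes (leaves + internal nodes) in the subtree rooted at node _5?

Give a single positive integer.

Newick: ((P,(G,C,F)),(X,(Z,U,(A,S,E,B))));
Locate _5: it is the '(' at position 21 (the 6th '(' reading left to right).
Query: subtree rooted at _5
_5: subtree_size = 1 + 4
  A: subtree_size = 1 + 0
  S: subtree_size = 1 + 0
  E: subtree_size = 1 + 0
  B: subtree_size = 1 + 0
Total subtree size of _5: 5

Answer: 5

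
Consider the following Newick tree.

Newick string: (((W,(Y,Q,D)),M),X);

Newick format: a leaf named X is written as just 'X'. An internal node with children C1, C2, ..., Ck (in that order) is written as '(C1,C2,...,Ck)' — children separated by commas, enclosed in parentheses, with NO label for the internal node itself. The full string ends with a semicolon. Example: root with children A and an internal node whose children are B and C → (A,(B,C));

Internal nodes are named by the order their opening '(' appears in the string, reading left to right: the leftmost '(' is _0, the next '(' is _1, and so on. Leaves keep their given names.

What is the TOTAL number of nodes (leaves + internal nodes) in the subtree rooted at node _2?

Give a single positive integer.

Answer: 6

Derivation:
Newick: (((W,(Y,Q,D)),M),X);
Locate _2: it is the '(' at position 2 (the 3rd '(' reading left to right).
Query: subtree rooted at _2
_2: subtree_size = 1 + 5
  W: subtree_size = 1 + 0
  _3: subtree_size = 1 + 3
    Y: subtree_size = 1 + 0
    Q: subtree_size = 1 + 0
    D: subtree_size = 1 + 0
Total subtree size of _2: 6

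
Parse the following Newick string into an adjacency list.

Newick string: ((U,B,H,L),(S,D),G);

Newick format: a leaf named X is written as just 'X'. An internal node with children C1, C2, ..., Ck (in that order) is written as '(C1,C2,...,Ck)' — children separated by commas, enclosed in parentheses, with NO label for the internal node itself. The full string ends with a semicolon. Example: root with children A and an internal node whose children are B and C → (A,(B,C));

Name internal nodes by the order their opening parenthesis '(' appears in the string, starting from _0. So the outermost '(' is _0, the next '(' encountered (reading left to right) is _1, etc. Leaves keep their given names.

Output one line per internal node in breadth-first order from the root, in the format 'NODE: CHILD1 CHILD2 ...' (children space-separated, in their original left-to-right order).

Answer: _0: _1 _2 G
_1: U B H L
_2: S D

Derivation:
Input: ((U,B,H,L),(S,D),G);
Scanning left-to-right, naming '(' by encounter order:
  pos 0: '(' -> open internal node _0 (depth 1)
  pos 1: '(' -> open internal node _1 (depth 2)
  pos 9: ')' -> close internal node _1 (now at depth 1)
  pos 11: '(' -> open internal node _2 (depth 2)
  pos 15: ')' -> close internal node _2 (now at depth 1)
  pos 18: ')' -> close internal node _0 (now at depth 0)
Total internal nodes: 3
BFS adjacency from root:
  _0: _1 _2 G
  _1: U B H L
  _2: S D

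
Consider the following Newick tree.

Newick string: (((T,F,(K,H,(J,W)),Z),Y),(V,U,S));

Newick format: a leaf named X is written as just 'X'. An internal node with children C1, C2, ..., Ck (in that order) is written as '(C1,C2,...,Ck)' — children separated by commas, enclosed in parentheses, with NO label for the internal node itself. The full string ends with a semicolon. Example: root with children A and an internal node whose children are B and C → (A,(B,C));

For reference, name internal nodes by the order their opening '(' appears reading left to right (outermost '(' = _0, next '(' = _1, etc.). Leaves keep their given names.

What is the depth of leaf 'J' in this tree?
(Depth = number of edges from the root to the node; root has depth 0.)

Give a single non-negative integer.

Newick: (((T,F,(K,H,(J,W)),Z),Y),(V,U,S));
Naming internals by '(' encounter order: outermost '(' = _0, next = _1, ...
Query node: J
Path from root: _0 -> _1 -> _2 -> _3 -> _4 -> J
Depth of J: 5 (number of edges from root)

Answer: 5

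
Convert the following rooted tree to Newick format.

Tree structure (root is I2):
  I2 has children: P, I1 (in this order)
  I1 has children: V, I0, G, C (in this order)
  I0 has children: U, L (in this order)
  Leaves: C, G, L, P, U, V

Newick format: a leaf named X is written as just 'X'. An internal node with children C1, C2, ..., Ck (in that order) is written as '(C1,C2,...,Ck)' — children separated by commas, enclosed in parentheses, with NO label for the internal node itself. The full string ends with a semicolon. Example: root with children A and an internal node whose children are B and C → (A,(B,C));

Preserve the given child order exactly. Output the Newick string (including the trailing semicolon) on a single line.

Answer: (P,(V,(U,L),G,C));

Derivation:
internal I2 with children ['P', 'I1']
  leaf 'P' → 'P'
  internal I1 with children ['V', 'I0', 'G', 'C']
    leaf 'V' → 'V'
    internal I0 with children ['U', 'L']
      leaf 'U' → 'U'
      leaf 'L' → 'L'
    → '(U,L)'
    leaf 'G' → 'G'
    leaf 'C' → 'C'
  → '(V,(U,L),G,C)'
→ '(P,(V,(U,L),G,C))'
Final: (P,(V,(U,L),G,C));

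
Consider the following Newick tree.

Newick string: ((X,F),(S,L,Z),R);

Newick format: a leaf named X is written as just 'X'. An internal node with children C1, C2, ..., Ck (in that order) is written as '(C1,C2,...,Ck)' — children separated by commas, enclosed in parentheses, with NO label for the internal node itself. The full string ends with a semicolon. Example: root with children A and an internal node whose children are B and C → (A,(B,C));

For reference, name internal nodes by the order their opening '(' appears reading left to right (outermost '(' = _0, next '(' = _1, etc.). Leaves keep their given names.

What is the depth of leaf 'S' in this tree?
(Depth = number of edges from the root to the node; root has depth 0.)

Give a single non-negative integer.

Newick: ((X,F),(S,L,Z),R);
Naming internals by '(' encounter order: outermost '(' = _0, next = _1, ...
Query node: S
Path from root: _0 -> _2 -> S
Depth of S: 2 (number of edges from root)

Answer: 2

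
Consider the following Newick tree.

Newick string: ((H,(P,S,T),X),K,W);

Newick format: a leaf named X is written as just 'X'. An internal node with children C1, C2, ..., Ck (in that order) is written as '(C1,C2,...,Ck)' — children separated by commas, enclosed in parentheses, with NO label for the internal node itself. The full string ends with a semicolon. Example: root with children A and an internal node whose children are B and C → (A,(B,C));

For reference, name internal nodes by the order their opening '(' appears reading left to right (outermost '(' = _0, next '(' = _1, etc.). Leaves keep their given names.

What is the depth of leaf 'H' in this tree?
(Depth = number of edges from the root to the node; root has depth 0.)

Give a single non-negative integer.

Answer: 2

Derivation:
Newick: ((H,(P,S,T),X),K,W);
Naming internals by '(' encounter order: outermost '(' = _0, next = _1, ...
Query node: H
Path from root: _0 -> _1 -> H
Depth of H: 2 (number of edges from root)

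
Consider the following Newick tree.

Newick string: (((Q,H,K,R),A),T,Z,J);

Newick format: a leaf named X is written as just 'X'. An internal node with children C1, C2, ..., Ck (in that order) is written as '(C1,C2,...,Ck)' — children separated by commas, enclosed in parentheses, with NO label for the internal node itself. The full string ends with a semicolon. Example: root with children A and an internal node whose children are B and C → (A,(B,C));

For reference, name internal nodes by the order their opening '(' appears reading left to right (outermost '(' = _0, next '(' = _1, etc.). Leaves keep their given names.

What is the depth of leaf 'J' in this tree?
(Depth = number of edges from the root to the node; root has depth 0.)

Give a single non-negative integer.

Answer: 1

Derivation:
Newick: (((Q,H,K,R),A),T,Z,J);
Naming internals by '(' encounter order: outermost '(' = _0, next = _1, ...
Query node: J
Path from root: _0 -> J
Depth of J: 1 (number of edges from root)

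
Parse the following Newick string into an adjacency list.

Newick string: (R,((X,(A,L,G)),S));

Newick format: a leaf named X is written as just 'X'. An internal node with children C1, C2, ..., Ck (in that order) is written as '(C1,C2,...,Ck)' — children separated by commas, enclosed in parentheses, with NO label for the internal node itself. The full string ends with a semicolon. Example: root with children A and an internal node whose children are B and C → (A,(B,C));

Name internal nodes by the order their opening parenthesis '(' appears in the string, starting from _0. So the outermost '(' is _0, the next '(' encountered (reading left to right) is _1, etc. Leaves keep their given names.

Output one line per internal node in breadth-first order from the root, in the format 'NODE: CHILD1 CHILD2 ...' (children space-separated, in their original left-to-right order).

Input: (R,((X,(A,L,G)),S));
Scanning left-to-right, naming '(' by encounter order:
  pos 0: '(' -> open internal node _0 (depth 1)
  pos 3: '(' -> open internal node _1 (depth 2)
  pos 4: '(' -> open internal node _2 (depth 3)
  pos 7: '(' -> open internal node _3 (depth 4)
  pos 13: ')' -> close internal node _3 (now at depth 3)
  pos 14: ')' -> close internal node _2 (now at depth 2)
  pos 17: ')' -> close internal node _1 (now at depth 1)
  pos 18: ')' -> close internal node _0 (now at depth 0)
Total internal nodes: 4
BFS adjacency from root:
  _0: R _1
  _1: _2 S
  _2: X _3
  _3: A L G

Answer: _0: R _1
_1: _2 S
_2: X _3
_3: A L G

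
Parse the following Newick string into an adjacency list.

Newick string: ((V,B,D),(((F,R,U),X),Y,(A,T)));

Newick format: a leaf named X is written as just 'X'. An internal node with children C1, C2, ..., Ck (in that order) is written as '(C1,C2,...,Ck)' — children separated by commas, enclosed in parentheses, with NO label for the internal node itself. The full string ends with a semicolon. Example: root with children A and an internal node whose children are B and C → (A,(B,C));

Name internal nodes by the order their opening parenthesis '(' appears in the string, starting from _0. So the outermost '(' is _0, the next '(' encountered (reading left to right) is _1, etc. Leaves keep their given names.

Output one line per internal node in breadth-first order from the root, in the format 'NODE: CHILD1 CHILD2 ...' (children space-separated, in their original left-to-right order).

Answer: _0: _1 _2
_1: V B D
_2: _3 Y _5
_3: _4 X
_5: A T
_4: F R U

Derivation:
Input: ((V,B,D),(((F,R,U),X),Y,(A,T)));
Scanning left-to-right, naming '(' by encounter order:
  pos 0: '(' -> open internal node _0 (depth 1)
  pos 1: '(' -> open internal node _1 (depth 2)
  pos 7: ')' -> close internal node _1 (now at depth 1)
  pos 9: '(' -> open internal node _2 (depth 2)
  pos 10: '(' -> open internal node _3 (depth 3)
  pos 11: '(' -> open internal node _4 (depth 4)
  pos 17: ')' -> close internal node _4 (now at depth 3)
  pos 20: ')' -> close internal node _3 (now at depth 2)
  pos 24: '(' -> open internal node _5 (depth 3)
  pos 28: ')' -> close internal node _5 (now at depth 2)
  pos 29: ')' -> close internal node _2 (now at depth 1)
  pos 30: ')' -> close internal node _0 (now at depth 0)
Total internal nodes: 6
BFS adjacency from root:
  _0: _1 _2
  _1: V B D
  _2: _3 Y _5
  _3: _4 X
  _5: A T
  _4: F R U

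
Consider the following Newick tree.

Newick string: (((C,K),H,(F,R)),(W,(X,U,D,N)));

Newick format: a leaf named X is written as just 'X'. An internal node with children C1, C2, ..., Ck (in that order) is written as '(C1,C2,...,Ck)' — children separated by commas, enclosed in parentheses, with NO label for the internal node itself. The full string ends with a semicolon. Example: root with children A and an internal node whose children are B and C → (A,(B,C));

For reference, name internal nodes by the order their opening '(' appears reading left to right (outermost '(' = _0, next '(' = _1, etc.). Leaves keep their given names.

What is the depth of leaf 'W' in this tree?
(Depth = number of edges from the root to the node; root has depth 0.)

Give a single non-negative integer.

Answer: 2

Derivation:
Newick: (((C,K),H,(F,R)),(W,(X,U,D,N)));
Naming internals by '(' encounter order: outermost '(' = _0, next = _1, ...
Query node: W
Path from root: _0 -> _4 -> W
Depth of W: 2 (number of edges from root)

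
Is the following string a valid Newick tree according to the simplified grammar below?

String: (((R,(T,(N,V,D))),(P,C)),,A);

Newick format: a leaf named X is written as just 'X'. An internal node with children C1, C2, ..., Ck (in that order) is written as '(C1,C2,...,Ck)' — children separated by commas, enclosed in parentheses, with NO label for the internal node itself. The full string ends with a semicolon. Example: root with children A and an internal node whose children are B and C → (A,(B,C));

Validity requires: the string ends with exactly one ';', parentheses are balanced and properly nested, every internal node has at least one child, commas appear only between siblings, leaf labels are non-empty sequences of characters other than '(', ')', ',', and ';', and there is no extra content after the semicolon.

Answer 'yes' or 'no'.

Answer: no

Derivation:
Input: (((R,(T,(N,V,D))),(P,C)),,A);
Paren balance: 6 '(' vs 6 ')' OK
Ends with single ';': True
Full parse: FAILS (empty leaf label at pos 25)
Valid: False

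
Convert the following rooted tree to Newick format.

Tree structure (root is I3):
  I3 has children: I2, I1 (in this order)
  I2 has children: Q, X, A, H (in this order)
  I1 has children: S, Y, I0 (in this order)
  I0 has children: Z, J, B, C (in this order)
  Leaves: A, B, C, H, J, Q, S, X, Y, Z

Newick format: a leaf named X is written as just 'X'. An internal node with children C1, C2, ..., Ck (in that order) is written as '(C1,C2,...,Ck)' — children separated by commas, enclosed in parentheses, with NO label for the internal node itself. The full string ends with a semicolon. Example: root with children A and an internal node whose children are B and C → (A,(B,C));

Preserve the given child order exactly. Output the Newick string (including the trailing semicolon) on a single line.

Answer: ((Q,X,A,H),(S,Y,(Z,J,B,C)));

Derivation:
internal I3 with children ['I2', 'I1']
  internal I2 with children ['Q', 'X', 'A', 'H']
    leaf 'Q' → 'Q'
    leaf 'X' → 'X'
    leaf 'A' → 'A'
    leaf 'H' → 'H'
  → '(Q,X,A,H)'
  internal I1 with children ['S', 'Y', 'I0']
    leaf 'S' → 'S'
    leaf 'Y' → 'Y'
    internal I0 with children ['Z', 'J', 'B', 'C']
      leaf 'Z' → 'Z'
      leaf 'J' → 'J'
      leaf 'B' → 'B'
      leaf 'C' → 'C'
    → '(Z,J,B,C)'
  → '(S,Y,(Z,J,B,C))'
→ '((Q,X,A,H),(S,Y,(Z,J,B,C)))'
Final: ((Q,X,A,H),(S,Y,(Z,J,B,C)));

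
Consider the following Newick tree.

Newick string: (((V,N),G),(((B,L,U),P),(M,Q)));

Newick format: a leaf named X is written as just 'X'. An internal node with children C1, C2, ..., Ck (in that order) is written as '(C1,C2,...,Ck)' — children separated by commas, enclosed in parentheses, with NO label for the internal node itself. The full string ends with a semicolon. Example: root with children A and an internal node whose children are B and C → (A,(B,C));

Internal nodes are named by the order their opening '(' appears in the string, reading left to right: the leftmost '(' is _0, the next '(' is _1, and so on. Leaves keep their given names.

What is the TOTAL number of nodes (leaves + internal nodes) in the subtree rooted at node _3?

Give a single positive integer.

Newick: (((V,N),G),(((B,L,U),P),(M,Q)));
Locate _3: it is the '(' at position 11 (the 4th '(' reading left to right).
Query: subtree rooted at _3
_3: subtree_size = 1 + 9
  _4: subtree_size = 1 + 5
    _5: subtree_size = 1 + 3
      B: subtree_size = 1 + 0
      L: subtree_size = 1 + 0
      U: subtree_size = 1 + 0
    P: subtree_size = 1 + 0
  _6: subtree_size = 1 + 2
    M: subtree_size = 1 + 0
    Q: subtree_size = 1 + 0
Total subtree size of _3: 10

Answer: 10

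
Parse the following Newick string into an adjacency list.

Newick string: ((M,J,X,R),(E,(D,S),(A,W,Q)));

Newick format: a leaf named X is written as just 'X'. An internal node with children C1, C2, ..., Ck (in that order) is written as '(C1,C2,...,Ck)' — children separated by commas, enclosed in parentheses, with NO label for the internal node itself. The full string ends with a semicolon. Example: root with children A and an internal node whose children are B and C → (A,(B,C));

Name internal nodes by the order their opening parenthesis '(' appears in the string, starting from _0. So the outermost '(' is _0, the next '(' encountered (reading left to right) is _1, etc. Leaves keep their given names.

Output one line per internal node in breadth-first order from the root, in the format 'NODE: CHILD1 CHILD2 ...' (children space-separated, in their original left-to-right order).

Input: ((M,J,X,R),(E,(D,S),(A,W,Q)));
Scanning left-to-right, naming '(' by encounter order:
  pos 0: '(' -> open internal node _0 (depth 1)
  pos 1: '(' -> open internal node _1 (depth 2)
  pos 9: ')' -> close internal node _1 (now at depth 1)
  pos 11: '(' -> open internal node _2 (depth 2)
  pos 14: '(' -> open internal node _3 (depth 3)
  pos 18: ')' -> close internal node _3 (now at depth 2)
  pos 20: '(' -> open internal node _4 (depth 3)
  pos 26: ')' -> close internal node _4 (now at depth 2)
  pos 27: ')' -> close internal node _2 (now at depth 1)
  pos 28: ')' -> close internal node _0 (now at depth 0)
Total internal nodes: 5
BFS adjacency from root:
  _0: _1 _2
  _1: M J X R
  _2: E _3 _4
  _3: D S
  _4: A W Q

Answer: _0: _1 _2
_1: M J X R
_2: E _3 _4
_3: D S
_4: A W Q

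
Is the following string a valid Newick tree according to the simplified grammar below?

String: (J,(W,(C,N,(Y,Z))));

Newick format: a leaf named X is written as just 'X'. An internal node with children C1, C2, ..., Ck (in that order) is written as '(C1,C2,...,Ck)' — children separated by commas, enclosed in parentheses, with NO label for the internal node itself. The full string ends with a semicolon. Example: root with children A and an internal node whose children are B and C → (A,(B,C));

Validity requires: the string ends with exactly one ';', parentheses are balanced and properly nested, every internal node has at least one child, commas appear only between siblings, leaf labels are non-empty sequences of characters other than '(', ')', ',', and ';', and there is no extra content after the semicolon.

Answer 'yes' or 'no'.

Input: (J,(W,(C,N,(Y,Z))));
Paren balance: 4 '(' vs 4 ')' OK
Ends with single ';': True
Full parse: OK
Valid: True

Answer: yes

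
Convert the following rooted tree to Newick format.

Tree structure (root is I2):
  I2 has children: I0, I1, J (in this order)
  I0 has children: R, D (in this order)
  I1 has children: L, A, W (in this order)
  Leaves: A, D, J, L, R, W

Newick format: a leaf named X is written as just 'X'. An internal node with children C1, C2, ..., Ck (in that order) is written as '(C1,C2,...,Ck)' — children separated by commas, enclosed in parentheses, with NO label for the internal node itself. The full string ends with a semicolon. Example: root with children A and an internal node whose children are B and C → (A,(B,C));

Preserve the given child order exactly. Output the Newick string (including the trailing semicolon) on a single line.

internal I2 with children ['I0', 'I1', 'J']
  internal I0 with children ['R', 'D']
    leaf 'R' → 'R'
    leaf 'D' → 'D'
  → '(R,D)'
  internal I1 with children ['L', 'A', 'W']
    leaf 'L' → 'L'
    leaf 'A' → 'A'
    leaf 'W' → 'W'
  → '(L,A,W)'
  leaf 'J' → 'J'
→ '((R,D),(L,A,W),J)'
Final: ((R,D),(L,A,W),J);

Answer: ((R,D),(L,A,W),J);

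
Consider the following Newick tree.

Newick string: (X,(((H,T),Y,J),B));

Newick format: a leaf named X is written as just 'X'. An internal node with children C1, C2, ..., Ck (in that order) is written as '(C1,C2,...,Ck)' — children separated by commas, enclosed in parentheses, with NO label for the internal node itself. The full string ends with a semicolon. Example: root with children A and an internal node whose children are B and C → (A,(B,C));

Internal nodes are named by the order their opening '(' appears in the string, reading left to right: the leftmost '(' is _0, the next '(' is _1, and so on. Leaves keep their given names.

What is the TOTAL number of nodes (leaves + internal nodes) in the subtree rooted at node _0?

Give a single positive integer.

Newick: (X,(((H,T),Y,J),B));
Locate _0: it is the '(' at position 0 (the 1st '(' reading left to right).
Query: subtree rooted at _0
_0: subtree_size = 1 + 9
  X: subtree_size = 1 + 0
  _1: subtree_size = 1 + 7
    _2: subtree_size = 1 + 5
      _3: subtree_size = 1 + 2
        H: subtree_size = 1 + 0
        T: subtree_size = 1 + 0
      Y: subtree_size = 1 + 0
      J: subtree_size = 1 + 0
    B: subtree_size = 1 + 0
Total subtree size of _0: 10

Answer: 10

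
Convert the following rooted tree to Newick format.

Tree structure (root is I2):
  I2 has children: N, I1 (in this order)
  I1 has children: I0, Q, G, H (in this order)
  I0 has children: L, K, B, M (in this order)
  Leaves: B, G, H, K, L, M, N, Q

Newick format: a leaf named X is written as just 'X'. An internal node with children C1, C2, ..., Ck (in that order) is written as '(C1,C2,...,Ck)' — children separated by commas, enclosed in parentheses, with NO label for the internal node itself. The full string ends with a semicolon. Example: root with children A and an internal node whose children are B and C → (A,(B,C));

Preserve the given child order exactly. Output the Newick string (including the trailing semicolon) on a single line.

Answer: (N,((L,K,B,M),Q,G,H));

Derivation:
internal I2 with children ['N', 'I1']
  leaf 'N' → 'N'
  internal I1 with children ['I0', 'Q', 'G', 'H']
    internal I0 with children ['L', 'K', 'B', 'M']
      leaf 'L' → 'L'
      leaf 'K' → 'K'
      leaf 'B' → 'B'
      leaf 'M' → 'M'
    → '(L,K,B,M)'
    leaf 'Q' → 'Q'
    leaf 'G' → 'G'
    leaf 'H' → 'H'
  → '((L,K,B,M),Q,G,H)'
→ '(N,((L,K,B,M),Q,G,H))'
Final: (N,((L,K,B,M),Q,G,H));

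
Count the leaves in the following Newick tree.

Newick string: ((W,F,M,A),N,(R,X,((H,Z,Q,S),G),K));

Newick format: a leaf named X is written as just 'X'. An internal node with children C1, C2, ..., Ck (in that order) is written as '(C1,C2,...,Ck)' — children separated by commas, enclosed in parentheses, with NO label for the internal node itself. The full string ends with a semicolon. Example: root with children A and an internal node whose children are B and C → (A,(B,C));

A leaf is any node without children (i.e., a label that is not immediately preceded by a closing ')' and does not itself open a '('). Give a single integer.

Answer: 13

Derivation:
Newick: ((W,F,M,A),N,(R,X,((H,Z,Q,S),G),K));
Scan left-to-right; a leaf is any maximal label run not followed by '(':
  pos 2: leaf 'W' → count = 1
  pos 4: leaf 'F' → count = 2
  pos 6: leaf 'M' → count = 3
  pos 8: leaf 'A' → count = 4
  pos 11: leaf 'N' → count = 5
  pos 14: leaf 'R' → count = 6
  pos 16: leaf 'X' → count = 7
  pos 20: leaf 'H' → count = 8
  pos 22: leaf 'Z' → count = 9
  pos 24: leaf 'Q' → count = 10
  pos 26: leaf 'S' → count = 11
  pos 29: leaf 'G' → count = 12
  pos 32: leaf 'K' → count = 13
Total leaves: 13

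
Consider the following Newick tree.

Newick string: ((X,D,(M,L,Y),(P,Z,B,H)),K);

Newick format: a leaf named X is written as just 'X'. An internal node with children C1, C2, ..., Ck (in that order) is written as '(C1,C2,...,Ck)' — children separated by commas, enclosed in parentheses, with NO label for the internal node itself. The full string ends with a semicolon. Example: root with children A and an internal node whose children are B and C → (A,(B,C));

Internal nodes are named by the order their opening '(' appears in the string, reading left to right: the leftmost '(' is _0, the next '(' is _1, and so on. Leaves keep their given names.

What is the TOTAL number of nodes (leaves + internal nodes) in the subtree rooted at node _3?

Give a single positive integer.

Answer: 5

Derivation:
Newick: ((X,D,(M,L,Y),(P,Z,B,H)),K);
Locate _3: it is the '(' at position 14 (the 4th '(' reading left to right).
Query: subtree rooted at _3
_3: subtree_size = 1 + 4
  P: subtree_size = 1 + 0
  Z: subtree_size = 1 + 0
  B: subtree_size = 1 + 0
  H: subtree_size = 1 + 0
Total subtree size of _3: 5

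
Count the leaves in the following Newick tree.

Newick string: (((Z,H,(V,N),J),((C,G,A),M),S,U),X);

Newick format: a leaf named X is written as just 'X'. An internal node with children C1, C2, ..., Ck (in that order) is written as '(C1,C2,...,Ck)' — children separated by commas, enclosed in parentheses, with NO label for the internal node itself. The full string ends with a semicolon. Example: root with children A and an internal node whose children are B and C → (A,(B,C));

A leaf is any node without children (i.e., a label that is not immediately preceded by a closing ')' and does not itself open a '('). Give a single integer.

Answer: 12

Derivation:
Newick: (((Z,H,(V,N),J),((C,G,A),M),S,U),X);
Scan left-to-right; a leaf is any maximal label run not followed by '(':
  pos 3: leaf 'Z' → count = 1
  pos 5: leaf 'H' → count = 2
  pos 8: leaf 'V' → count = 3
  pos 10: leaf 'N' → count = 4
  pos 13: leaf 'J' → count = 5
  pos 18: leaf 'C' → count = 6
  pos 20: leaf 'G' → count = 7
  pos 22: leaf 'A' → count = 8
  pos 25: leaf 'M' → count = 9
  pos 28: leaf 'S' → count = 10
  pos 30: leaf 'U' → count = 11
  pos 33: leaf 'X' → count = 12
Total leaves: 12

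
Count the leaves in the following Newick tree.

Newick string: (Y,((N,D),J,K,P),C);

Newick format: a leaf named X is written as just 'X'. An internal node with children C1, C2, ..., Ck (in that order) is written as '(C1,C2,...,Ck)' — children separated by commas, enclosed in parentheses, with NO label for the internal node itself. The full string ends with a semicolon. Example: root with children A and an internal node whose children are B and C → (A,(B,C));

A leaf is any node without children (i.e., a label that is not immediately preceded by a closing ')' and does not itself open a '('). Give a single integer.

Newick: (Y,((N,D),J,K,P),C);
Scan left-to-right; a leaf is any maximal label run not followed by '(':
  pos 1: leaf 'Y' → count = 1
  pos 5: leaf 'N' → count = 2
  pos 7: leaf 'D' → count = 3
  pos 10: leaf 'J' → count = 4
  pos 12: leaf 'K' → count = 5
  pos 14: leaf 'P' → count = 6
  pos 17: leaf 'C' → count = 7
Total leaves: 7

Answer: 7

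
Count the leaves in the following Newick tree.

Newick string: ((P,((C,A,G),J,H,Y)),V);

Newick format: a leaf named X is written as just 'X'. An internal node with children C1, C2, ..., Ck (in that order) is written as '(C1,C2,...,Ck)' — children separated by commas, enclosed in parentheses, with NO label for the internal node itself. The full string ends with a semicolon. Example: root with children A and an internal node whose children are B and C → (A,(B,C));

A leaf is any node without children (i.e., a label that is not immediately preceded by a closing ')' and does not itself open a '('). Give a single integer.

Newick: ((P,((C,A,G),J,H,Y)),V);
Scan left-to-right; a leaf is any maximal label run not followed by '(':
  pos 2: leaf 'P' → count = 1
  pos 6: leaf 'C' → count = 2
  pos 8: leaf 'A' → count = 3
  pos 10: leaf 'G' → count = 4
  pos 13: leaf 'J' → count = 5
  pos 15: leaf 'H' → count = 6
  pos 17: leaf 'Y' → count = 7
  pos 21: leaf 'V' → count = 8
Total leaves: 8

Answer: 8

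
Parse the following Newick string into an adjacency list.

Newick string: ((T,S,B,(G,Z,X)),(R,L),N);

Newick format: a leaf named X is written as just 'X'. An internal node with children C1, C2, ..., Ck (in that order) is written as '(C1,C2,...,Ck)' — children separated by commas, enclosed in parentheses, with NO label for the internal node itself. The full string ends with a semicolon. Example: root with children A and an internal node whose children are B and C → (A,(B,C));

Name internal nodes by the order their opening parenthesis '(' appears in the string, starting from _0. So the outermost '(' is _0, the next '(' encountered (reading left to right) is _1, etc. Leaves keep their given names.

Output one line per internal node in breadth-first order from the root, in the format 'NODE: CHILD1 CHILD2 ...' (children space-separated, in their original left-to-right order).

Input: ((T,S,B,(G,Z,X)),(R,L),N);
Scanning left-to-right, naming '(' by encounter order:
  pos 0: '(' -> open internal node _0 (depth 1)
  pos 1: '(' -> open internal node _1 (depth 2)
  pos 8: '(' -> open internal node _2 (depth 3)
  pos 14: ')' -> close internal node _2 (now at depth 2)
  pos 15: ')' -> close internal node _1 (now at depth 1)
  pos 17: '(' -> open internal node _3 (depth 2)
  pos 21: ')' -> close internal node _3 (now at depth 1)
  pos 24: ')' -> close internal node _0 (now at depth 0)
Total internal nodes: 4
BFS adjacency from root:
  _0: _1 _3 N
  _1: T S B _2
  _3: R L
  _2: G Z X

Answer: _0: _1 _3 N
_1: T S B _2
_3: R L
_2: G Z X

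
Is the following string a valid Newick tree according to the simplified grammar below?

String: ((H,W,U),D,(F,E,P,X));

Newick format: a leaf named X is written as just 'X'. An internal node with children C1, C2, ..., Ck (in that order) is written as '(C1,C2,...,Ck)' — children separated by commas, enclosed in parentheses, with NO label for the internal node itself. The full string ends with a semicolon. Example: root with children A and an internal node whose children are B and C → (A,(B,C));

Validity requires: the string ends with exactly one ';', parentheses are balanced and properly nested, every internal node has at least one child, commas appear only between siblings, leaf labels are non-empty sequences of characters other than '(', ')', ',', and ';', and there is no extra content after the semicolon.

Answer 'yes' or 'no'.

Answer: yes

Derivation:
Input: ((H,W,U),D,(F,E,P,X));
Paren balance: 3 '(' vs 3 ')' OK
Ends with single ';': True
Full parse: OK
Valid: True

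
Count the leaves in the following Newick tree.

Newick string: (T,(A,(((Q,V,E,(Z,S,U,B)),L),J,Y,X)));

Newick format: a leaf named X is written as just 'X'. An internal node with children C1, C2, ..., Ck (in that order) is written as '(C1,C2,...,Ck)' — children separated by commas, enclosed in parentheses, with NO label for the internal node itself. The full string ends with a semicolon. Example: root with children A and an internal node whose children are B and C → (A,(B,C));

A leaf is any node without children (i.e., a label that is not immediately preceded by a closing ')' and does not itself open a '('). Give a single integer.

Newick: (T,(A,(((Q,V,E,(Z,S,U,B)),L),J,Y,X)));
Scan left-to-right; a leaf is any maximal label run not followed by '(':
  pos 1: leaf 'T' → count = 1
  pos 4: leaf 'A' → count = 2
  pos 9: leaf 'Q' → count = 3
  pos 11: leaf 'V' → count = 4
  pos 13: leaf 'E' → count = 5
  pos 16: leaf 'Z' → count = 6
  pos 18: leaf 'S' → count = 7
  pos 20: leaf 'U' → count = 8
  pos 22: leaf 'B' → count = 9
  pos 26: leaf 'L' → count = 10
  pos 29: leaf 'J' → count = 11
  pos 31: leaf 'Y' → count = 12
  pos 33: leaf 'X' → count = 13
Total leaves: 13

Answer: 13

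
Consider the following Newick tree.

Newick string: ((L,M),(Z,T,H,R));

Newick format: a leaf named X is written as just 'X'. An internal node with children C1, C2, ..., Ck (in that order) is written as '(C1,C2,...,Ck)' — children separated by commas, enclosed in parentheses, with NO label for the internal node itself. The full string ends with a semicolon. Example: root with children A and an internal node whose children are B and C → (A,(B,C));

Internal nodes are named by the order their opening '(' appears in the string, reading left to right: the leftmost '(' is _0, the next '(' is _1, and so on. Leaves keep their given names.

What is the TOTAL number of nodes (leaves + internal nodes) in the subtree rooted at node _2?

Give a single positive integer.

Newick: ((L,M),(Z,T,H,R));
Locate _2: it is the '(' at position 7 (the 3rd '(' reading left to right).
Query: subtree rooted at _2
_2: subtree_size = 1 + 4
  Z: subtree_size = 1 + 0
  T: subtree_size = 1 + 0
  H: subtree_size = 1 + 0
  R: subtree_size = 1 + 0
Total subtree size of _2: 5

Answer: 5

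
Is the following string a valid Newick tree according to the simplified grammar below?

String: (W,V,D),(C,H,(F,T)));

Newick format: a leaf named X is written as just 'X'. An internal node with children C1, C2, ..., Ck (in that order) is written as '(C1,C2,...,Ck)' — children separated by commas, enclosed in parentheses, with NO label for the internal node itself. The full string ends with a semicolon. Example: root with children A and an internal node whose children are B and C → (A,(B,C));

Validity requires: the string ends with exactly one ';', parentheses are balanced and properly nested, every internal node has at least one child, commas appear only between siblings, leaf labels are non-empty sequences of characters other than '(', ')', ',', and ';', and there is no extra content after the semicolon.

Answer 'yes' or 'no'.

Input: (W,V,D),(C,H,(F,T)));
Paren balance: 3 '(' vs 4 ')' MISMATCH
Ends with single ';': True
Full parse: FAILS (extra content after tree at pos 7)
Valid: False

Answer: no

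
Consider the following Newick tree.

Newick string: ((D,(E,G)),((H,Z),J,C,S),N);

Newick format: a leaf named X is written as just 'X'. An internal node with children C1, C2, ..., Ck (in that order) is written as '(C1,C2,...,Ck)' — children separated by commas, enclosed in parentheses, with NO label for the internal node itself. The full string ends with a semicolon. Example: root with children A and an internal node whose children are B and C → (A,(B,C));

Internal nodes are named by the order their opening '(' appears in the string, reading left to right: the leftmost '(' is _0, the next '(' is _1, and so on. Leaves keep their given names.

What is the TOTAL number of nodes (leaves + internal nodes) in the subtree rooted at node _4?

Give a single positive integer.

Answer: 3

Derivation:
Newick: ((D,(E,G)),((H,Z),J,C,S),N);
Locate _4: it is the '(' at position 12 (the 5th '(' reading left to right).
Query: subtree rooted at _4
_4: subtree_size = 1 + 2
  H: subtree_size = 1 + 0
  Z: subtree_size = 1 + 0
Total subtree size of _4: 3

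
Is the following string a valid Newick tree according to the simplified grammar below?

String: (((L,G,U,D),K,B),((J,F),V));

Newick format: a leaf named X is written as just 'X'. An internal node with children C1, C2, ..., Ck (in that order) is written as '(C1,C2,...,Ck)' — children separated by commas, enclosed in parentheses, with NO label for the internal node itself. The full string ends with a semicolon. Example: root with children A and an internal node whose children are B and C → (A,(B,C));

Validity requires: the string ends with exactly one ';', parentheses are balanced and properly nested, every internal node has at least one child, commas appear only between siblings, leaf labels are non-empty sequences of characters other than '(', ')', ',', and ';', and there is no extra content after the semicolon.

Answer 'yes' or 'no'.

Answer: yes

Derivation:
Input: (((L,G,U,D),K,B),((J,F),V));
Paren balance: 5 '(' vs 5 ')' OK
Ends with single ';': True
Full parse: OK
Valid: True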